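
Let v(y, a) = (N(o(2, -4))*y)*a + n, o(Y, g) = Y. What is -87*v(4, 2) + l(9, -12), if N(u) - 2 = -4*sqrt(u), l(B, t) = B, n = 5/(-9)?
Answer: -4004/3 + 2784*sqrt(2) ≈ 2602.5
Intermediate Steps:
n = -5/9 (n = 5*(-1/9) = -5/9 ≈ -0.55556)
N(u) = 2 - 4*sqrt(u)
v(y, a) = -5/9 + a*y*(2 - 4*sqrt(2)) (v(y, a) = ((2 - 4*sqrt(2))*y)*a - 5/9 = (y*(2 - 4*sqrt(2)))*a - 5/9 = a*y*(2 - 4*sqrt(2)) - 5/9 = -5/9 + a*y*(2 - 4*sqrt(2)))
-87*v(4, 2) + l(9, -12) = -87*(-5/9 + 2*2*4*(1 - 2*sqrt(2))) + 9 = -87*(-5/9 + (16 - 32*sqrt(2))) + 9 = -87*(139/9 - 32*sqrt(2)) + 9 = (-4031/3 + 2784*sqrt(2)) + 9 = -4004/3 + 2784*sqrt(2)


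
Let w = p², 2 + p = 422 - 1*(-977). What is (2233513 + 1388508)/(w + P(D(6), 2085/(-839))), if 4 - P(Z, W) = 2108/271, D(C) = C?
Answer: 981567691/528885015 ≈ 1.8559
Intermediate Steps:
p = 1397 (p = -2 + (422 - 1*(-977)) = -2 + (422 + 977) = -2 + 1399 = 1397)
w = 1951609 (w = 1397² = 1951609)
P(Z, W) = -1024/271 (P(Z, W) = 4 - 2108/271 = -1024/271)
(2233513 + 1388508)/(w + P(D(6), 2085/(-839))) = (2233513 + 1388508)/(1951609 - 1024/271) = 3622021/(528885015/271) = 3622021*(271/528885015) = 981567691/528885015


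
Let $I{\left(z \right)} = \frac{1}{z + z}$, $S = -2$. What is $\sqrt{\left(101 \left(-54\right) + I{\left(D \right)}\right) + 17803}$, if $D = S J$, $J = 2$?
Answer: $\frac{\sqrt{197582}}{4} \approx 111.13$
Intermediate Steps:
$D = -4$ ($D = \left(-2\right) 2 = -4$)
$I{\left(z \right)} = \frac{1}{2 z}$
$\sqrt{\left(101 \left(-54\right) + I{\left(D \right)}\right) + 17803} = \sqrt{\left(101 \left(-54\right) + \frac{1}{2 \left(-4\right)}\right) + 17803} = \sqrt{\left(-5454 + \frac{1}{2} \left(- \frac{1}{4}\right)\right) + 17803} = \sqrt{\left(-5454 - \frac{1}{8}\right) + 17803} = \sqrt{- \frac{43633}{8} + 17803} = \sqrt{\frac{98791}{8}} = \frac{\sqrt{197582}}{4}$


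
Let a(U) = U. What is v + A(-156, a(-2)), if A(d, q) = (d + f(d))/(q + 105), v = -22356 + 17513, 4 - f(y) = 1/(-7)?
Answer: -3492866/721 ≈ -4844.5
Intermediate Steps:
f(y) = 29/7 (f(y) = 4 - 1/(-7) = 4 - 1*(-⅐) = 4 + ⅐ = 29/7)
v = -4843
A(d, q) = (29/7 + d)/(105 + q) (A(d, q) = (d + 29/7)/(q + 105) = (29/7 + d)/(105 + q))
v + A(-156, a(-2)) = -4843 + (29/7 - 156)/(105 - 2) = -4843 - 1063/7/103 = -4843 + (1/103)*(-1063/7) = -4843 - 1063/721 = -3492866/721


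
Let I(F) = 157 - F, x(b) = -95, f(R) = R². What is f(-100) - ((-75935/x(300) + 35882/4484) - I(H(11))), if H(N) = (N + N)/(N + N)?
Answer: 20959745/2242 ≈ 9348.7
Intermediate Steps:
H(N) = 1 (H(N) = (2*N)/((2*N)) = (2*N)*(1/(2*N)) = 1)
f(-100) - ((-75935/x(300) + 35882/4484) - I(H(11))) = (-100)² - ((-75935/(-95) + 35882/4484) - (157 - 1*1)) = 10000 - ((-75935*(-1/95) + 35882*(1/4484)) - (157 - 1)) = 10000 - ((15187/19 + 17941/2242) - 1*156) = 10000 - (1810007/2242 - 156) = 10000 - 1*1460255/2242 = 10000 - 1460255/2242 = 20959745/2242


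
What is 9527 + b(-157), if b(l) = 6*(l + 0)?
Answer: 8585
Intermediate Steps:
b(l) = 6*l
9527 + b(-157) = 9527 + 6*(-157) = 9527 - 942 = 8585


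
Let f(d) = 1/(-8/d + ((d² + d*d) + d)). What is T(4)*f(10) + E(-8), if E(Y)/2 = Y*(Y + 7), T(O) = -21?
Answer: 16631/1046 ≈ 15.900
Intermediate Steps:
E(Y) = 2*Y*(7 + Y) (E(Y) = 2*(Y*(Y + 7)) = 2*(Y*(7 + Y)) = 2*Y*(7 + Y))
f(d) = 1/(d - 8/d + 2*d²) (f(d) = 1/(-8/d + ((d² + d²) + d)) = 1/(-8/d + (2*d² + d)) = 1/(-8/d + (d + 2*d²)) = 1/(d - 8/d + 2*d²))
T(4)*f(10) + E(-8) = -210/(-8 + 10² + 2*10³) + 2*(-8)*(7 - 8) = -210/(-8 + 100 + 2*1000) + 2*(-8)*(-1) = -210/(-8 + 100 + 2000) + 16 = -210/2092 + 16 = -21*5/1046 + 16 = -105/1046 + 16 = 16631/1046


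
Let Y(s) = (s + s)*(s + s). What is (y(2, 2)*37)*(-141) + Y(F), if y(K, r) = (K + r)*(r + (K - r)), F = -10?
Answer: -41336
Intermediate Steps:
y(K, r) = K*(K + r) (y(K, r) = (K + r)*K = K*(K + r))
Y(s) = 4*s² (Y(s) = (2*s)*(2*s) = 4*s²)
(y(2, 2)*37)*(-141) + Y(F) = ((2*(2 + 2))*37)*(-141) + 4*(-10)² = ((2*4)*37)*(-141) + 4*100 = (8*37)*(-141) + 400 = 296*(-141) + 400 = -41736 + 400 = -41336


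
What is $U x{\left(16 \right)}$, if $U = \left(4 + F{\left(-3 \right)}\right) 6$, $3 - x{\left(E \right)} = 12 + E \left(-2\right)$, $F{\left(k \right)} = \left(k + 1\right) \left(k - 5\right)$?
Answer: $2760$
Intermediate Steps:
$F{\left(k \right)} = \left(1 + k\right) \left(-5 + k\right)$
$x{\left(E \right)} = -9 + 2 E$ ($x{\left(E \right)} = 3 - \left(12 + E \left(-2\right)\right) = 3 - \left(12 - 2 E\right) = 3 + \left(-12 + 2 E\right) = -9 + 2 E$)
$U = 120$ ($U = \left(4 - \left(-7 - 9\right)\right) 6 = \left(4 + \left(-5 + 9 + 12\right)\right) 6 = \left(4 + 16\right) 6 = 20 \cdot 6 = 120$)
$U x{\left(16 \right)} = 120 \left(-9 + 2 \cdot 16\right) = 120 \left(-9 + 32\right) = 120 \cdot 23 = 2760$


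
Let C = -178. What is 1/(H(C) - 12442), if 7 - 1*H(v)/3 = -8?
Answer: -1/12397 ≈ -8.0665e-5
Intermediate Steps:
H(v) = 45 (H(v) = 21 - 3*(-8) = 21 + 24 = 45)
1/(H(C) - 12442) = 1/(45 - 12442) = 1/(-12397) = -1/12397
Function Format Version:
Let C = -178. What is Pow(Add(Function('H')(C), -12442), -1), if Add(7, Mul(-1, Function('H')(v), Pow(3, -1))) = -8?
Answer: Rational(-1, 12397) ≈ -8.0665e-5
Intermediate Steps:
Function('H')(v) = 45 (Function('H')(v) = Add(21, Mul(-3, -8)) = Add(21, 24) = 45)
Pow(Add(Function('H')(C), -12442), -1) = Pow(Add(45, -12442), -1) = Pow(-12397, -1) = Rational(-1, 12397)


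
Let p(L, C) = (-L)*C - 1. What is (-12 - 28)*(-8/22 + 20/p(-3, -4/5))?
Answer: 46720/187 ≈ 249.84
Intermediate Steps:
p(L, C) = -1 - C*L (p(L, C) = -C*L - 1 = -1 - C*L)
(-12 - 28)*(-8/22 + 20/p(-3, -4/5)) = (-12 - 28)*(-8/22 + 20/(-1 - 1*(-4/5)*(-3))) = -40*(-8*1/22 + 20/(-1 - 1*(-4*⅕)*(-3))) = -40*(-4/11 + 20/(-1 - 1*(-⅘)*(-3))) = -40*(-4/11 + 20/(-1 - 12/5)) = -40*(-4/11 + 20/(-17/5)) = -40*(-4/11 + 20*(-5/17)) = -40*(-4/11 - 100/17) = -40*(-1168/187) = 46720/187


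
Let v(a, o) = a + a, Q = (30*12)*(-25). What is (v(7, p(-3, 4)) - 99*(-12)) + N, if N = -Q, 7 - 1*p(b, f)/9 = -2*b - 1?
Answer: 10202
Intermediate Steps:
p(b, f) = 72 + 18*b (p(b, f) = 63 - 9*(-2*b - 1) = 63 - 9*(-1 - 2*b) = 63 + (9 + 18*b) = 72 + 18*b)
Q = -9000 (Q = 360*(-25) = -9000)
v(a, o) = 2*a
N = 9000 (N = -1*(-9000) = 9000)
(v(7, p(-3, 4)) - 99*(-12)) + N = (2*7 - 99*(-12)) + 9000 = (14 + 1188) + 9000 = 1202 + 9000 = 10202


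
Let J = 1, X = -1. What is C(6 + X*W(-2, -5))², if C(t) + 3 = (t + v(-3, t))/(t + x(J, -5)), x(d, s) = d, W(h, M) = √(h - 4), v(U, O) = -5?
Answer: 8*(10*√6 + 47*I)/(14*√6 + 43*I) ≈ 7.5663 + 1.477*I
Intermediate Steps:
W(h, M) = √(-4 + h)
C(t) = -3 + (-5 + t)/(1 + t) (C(t) = -3 + (t - 5)/(t + 1) = -3 + (-5 + t)/(1 + t))
C(6 + X*W(-2, -5))² = (2*(-4 - (6 - √(-4 - 2)))/(1 + (6 - √(-4 - 2))))² = (2*(-4 - (6 - √(-6)))/(1 + (6 - √(-6))))² = (2*(-4 - (6 - I*√6))/(1 + (6 - I*√6)))² = (2*(-4 + (-6 + I*√6))/(7 - I*√6))² = (2*(-10 + I*√6)/(7 - I*√6))² = 4*(-10 + I*√6)²/(7 - I*√6)²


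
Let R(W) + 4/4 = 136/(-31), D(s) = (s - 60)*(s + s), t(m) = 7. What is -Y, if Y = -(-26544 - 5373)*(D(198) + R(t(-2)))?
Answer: -54064876557/31 ≈ -1.7440e+9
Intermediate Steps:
D(s) = 2*s*(-60 + s) (D(s) = (-60 + s)*(2*s) = 2*s*(-60 + s))
R(W) = -167/31 (R(W) = -1 + 136/(-31) = -1 + 136*(-1/31) = -1 - 136/31 = -167/31)
Y = 54064876557/31 (Y = -(-26544 - 5373)*(2*198*(-60 + 198) - 167/31) = -(-31917)*(2*198*138 - 167/31) = -(-31917)*(54648 - 167/31) = -(-31917)*1693921/31 = -1*(-54064876557/31) = 54064876557/31 ≈ 1.7440e+9)
-Y = -1*54064876557/31 = -54064876557/31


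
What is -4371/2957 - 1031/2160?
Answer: -12490027/6387120 ≈ -1.9555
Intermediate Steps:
-4371/2957 - 1031/2160 = -12490027/6387120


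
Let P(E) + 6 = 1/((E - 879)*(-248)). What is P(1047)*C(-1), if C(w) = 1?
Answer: -249985/41664 ≈ -6.0000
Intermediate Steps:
P(E) = -6 - 1/(248*(-879 + E)) (P(E) = -6 + 1/((E - 879)*(-248)) = -6 - 1/248/(-879 + E) = -6 - 1/(248*(-879 + E)))
P(1047)*C(-1) = ((1307951 - 1488*1047)/(248*(-879 + 1047)))*1 = ((1/248)*(1307951 - 1557936)/168)*1 = ((1/248)*(1/168)*(-249985))*1 = -249985/41664*1 = -249985/41664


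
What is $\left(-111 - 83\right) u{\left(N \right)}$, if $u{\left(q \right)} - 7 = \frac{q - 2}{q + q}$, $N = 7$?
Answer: $- \frac{9991}{7} \approx -1427.3$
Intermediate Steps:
$u{\left(q \right)} = 7 + \frac{-2 + q}{2 q}$ ($u{\left(q \right)} = 7 + \frac{q - 2}{q + q} = 7 + \frac{-2 + q}{2 q}$)
$\left(-111 - 83\right) u{\left(N \right)} = \left(-111 - 83\right) \left(\frac{15}{2} - \frac{1}{7}\right) = - 194 \left(\frac{15}{2} - \frac{1}{7}\right) = \left(-194\right) \frac{103}{14} = - \frac{9991}{7}$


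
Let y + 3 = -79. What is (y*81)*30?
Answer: -199260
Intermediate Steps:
y = -82 (y = -3 - 79 = -82)
(y*81)*30 = -82*81*30 = -6642*30 = -199260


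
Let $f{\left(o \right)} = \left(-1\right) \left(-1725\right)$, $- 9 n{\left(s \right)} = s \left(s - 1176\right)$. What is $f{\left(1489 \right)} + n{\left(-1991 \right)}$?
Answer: $- \frac{6289972}{9} \approx -6.9889 \cdot 10^{5}$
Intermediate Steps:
$n{\left(s \right)} = - \frac{s \left(-1176 + s\right)}{9}$ ($n{\left(s \right)} = - \frac{s \left(s - 1176\right)}{9} = - \frac{s \left(-1176 + s\right)}{9}$)
$f{\left(o \right)} = 1725$
$f{\left(1489 \right)} + n{\left(-1991 \right)} = 1725 + \frac{1}{9} \left(-1991\right) \left(1176 - -1991\right) = 1725 + \frac{1}{9} \left(-1991\right) \left(1176 + 1991\right) = 1725 + \frac{1}{9} \left(-1991\right) 3167 = 1725 - \frac{6305497}{9} = - \frac{6289972}{9}$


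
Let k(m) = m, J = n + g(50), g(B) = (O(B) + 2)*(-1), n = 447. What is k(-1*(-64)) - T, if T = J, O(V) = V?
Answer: -331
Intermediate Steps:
g(B) = -2 - B (g(B) = (B + 2)*(-1) = (2 + B)*(-1) = -2 - B)
J = 395 (J = 447 + (-2 - 1*50) = 447 + (-2 - 50) = 447 - 52 = 395)
T = 395
k(-1*(-64)) - T = -1*(-64) - 1*395 = 64 - 395 = -331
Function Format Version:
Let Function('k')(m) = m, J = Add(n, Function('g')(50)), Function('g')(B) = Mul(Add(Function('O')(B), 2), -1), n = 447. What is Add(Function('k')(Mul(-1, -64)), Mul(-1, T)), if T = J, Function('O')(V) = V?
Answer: -331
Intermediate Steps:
Function('g')(B) = Add(-2, Mul(-1, B)) (Function('g')(B) = Mul(Add(B, 2), -1) = Mul(Add(2, B), -1) = Add(-2, Mul(-1, B)))
J = 395 (J = Add(447, Add(-2, Mul(-1, 50))) = Add(447, Add(-2, -50)) = Add(447, -52) = 395)
T = 395
Add(Function('k')(Mul(-1, -64)), Mul(-1, T)) = Add(Mul(-1, -64), Mul(-1, 395)) = Add(64, -395) = -331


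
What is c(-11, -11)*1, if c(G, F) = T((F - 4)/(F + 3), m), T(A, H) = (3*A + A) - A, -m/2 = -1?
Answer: 45/8 ≈ 5.6250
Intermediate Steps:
m = 2 (m = -2*(-1) = 2)
T(A, H) = 3*A (T(A, H) = 4*A - A = 3*A)
c(G, F) = 3*(-4 + F)/(3 + F) (c(G, F) = 3*((F - 4)/(F + 3)) = 3*((-4 + F)/(3 + F)) = 3*(-4 + F)/(3 + F))
c(-11, -11)*1 = (3*(-4 - 11)/(3 - 11))*1 = (3*(-15)/(-8))*1 = (3*(-1/8)*(-15))*1 = (45/8)*1 = 45/8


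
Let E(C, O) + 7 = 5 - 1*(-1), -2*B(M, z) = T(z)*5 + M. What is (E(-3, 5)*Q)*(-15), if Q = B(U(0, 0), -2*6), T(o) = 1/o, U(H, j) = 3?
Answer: -155/8 ≈ -19.375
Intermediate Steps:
T(o) = 1/o
B(M, z) = -5/(2*z) - M/2 (B(M, z) = -(5/z + M)/2 = -(M + 5/z)/2 = -5/(2*z) - M/2)
Q = -31/24 (Q = (-5 - 1*3*(-2*6))/(2*((-2*6))) = (½)*(-5 - 1*3*(-12))/(-12) = (½)*(-1/12)*(-5 + 36) = (½)*(-1/12)*31 = -31/24 ≈ -1.2917)
E(C, O) = -1 (E(C, O) = -7 + (5 - 1*(-1)) = -7 + (5 + 1) = -7 + 6 = -1)
(E(-3, 5)*Q)*(-15) = -1*(-31/24)*(-15) = (31/24)*(-15) = -155/8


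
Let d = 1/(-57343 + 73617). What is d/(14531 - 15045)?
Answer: -1/8364836 ≈ -1.1955e-7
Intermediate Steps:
d = 1/16274 ≈ 6.1448e-5
d/(14531 - 15045) = 1/(16274*(14531 - 15045)) = (1/16274)/(-514) = (1/16274)*(-1/514) = -1/8364836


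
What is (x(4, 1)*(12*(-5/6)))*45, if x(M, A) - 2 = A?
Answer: -1350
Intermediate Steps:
x(M, A) = 2 + A
(x(4, 1)*(12*(-5/6)))*45 = ((2 + 1)*(12*(-5/6)))*45 = (3*(12*(-5*1/6)))*45 = (3*(12*(-5/6)))*45 = (3*(-10))*45 = -30*45 = -1350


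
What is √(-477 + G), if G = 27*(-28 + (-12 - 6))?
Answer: 3*I*√191 ≈ 41.461*I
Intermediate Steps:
G = -1242 (G = 27*(-28 - 18) = 27*(-46) = -1242)
√(-477 + G) = √(-477 - 1242) = √(-1719) = 3*I*√191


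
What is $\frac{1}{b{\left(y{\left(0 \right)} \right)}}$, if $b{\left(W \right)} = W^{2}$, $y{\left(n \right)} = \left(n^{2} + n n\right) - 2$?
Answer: $\frac{1}{4} \approx 0.25$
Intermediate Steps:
$y{\left(n \right)} = -2 + 2 n^{2}$ ($y{\left(n \right)} = \left(n^{2} + n^{2}\right) - 2 = 2 n^{2} - 2 = -2 + 2 n^{2}$)
$\frac{1}{b{\left(y{\left(0 \right)} \right)}} = \frac{1}{\left(-2 + 2 \cdot 0^{2}\right)^{2}} = \frac{1}{\left(-2 + 2 \cdot 0\right)^{2}} = \frac{1}{\left(-2 + 0\right)^{2}} = \frac{1}{\left(-2\right)^{2}} = \frac{1}{4}$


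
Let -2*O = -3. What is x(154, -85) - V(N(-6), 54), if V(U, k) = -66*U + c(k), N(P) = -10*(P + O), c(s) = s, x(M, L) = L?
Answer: 2831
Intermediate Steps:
O = 3/2 (O = -½*(-3) = 3/2 ≈ 1.5000)
N(P) = -15 - 10*P (N(P) = -10*(P + 3/2) = -10*(3/2 + P) = -15 - 10*P)
V(U, k) = k - 66*U (V(U, k) = -66*U + k = k - 66*U)
x(154, -85) - V(N(-6), 54) = -85 - (54 - 66*(-15 - 10*(-6))) = -85 - (54 - 66*(-15 + 60)) = -85 - (54 - 66*45) = -85 - (54 - 2970) = -85 - 1*(-2916) = -85 + 2916 = 2831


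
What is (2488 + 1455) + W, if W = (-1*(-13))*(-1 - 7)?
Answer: 3839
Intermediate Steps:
W = -104 (W = 13*(-8) = -104)
(2488 + 1455) + W = (2488 + 1455) - 104 = 3943 - 104 = 3839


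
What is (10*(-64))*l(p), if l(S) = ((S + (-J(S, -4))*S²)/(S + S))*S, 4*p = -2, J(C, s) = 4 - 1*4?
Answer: 160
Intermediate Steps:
J(C, s) = 0 (J(C, s) = 4 - 4 = 0)
p = -½ (p = (¼)*(-2) = -½ ≈ -0.50000)
l(S) = S/2 (l(S) = ((S + (-1*0)*S²)/(S + S))*S = ((S + 0*S²)/((2*S)))*S = ((S + 0)*(1/(2*S)))*S = (S*(1/(2*S)))*S = S/2)
(10*(-64))*l(p) = (10*(-64))*((½)*(-½)) = -640*(-¼) = 160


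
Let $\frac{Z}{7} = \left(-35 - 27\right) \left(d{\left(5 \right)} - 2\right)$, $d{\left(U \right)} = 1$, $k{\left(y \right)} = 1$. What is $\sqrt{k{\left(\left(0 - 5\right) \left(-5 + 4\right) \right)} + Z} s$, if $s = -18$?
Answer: $- 18 \sqrt{435} \approx -375.42$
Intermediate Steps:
$Z = 434$ ($Z = 7 \left(-35 - 27\right) \left(1 - 2\right) = 7 \left(\left(-62\right) \left(-1\right)\right) = 7 \cdot 62 = 434$)
$\sqrt{k{\left(\left(0 - 5\right) \left(-5 + 4\right) \right)} + Z} s = \sqrt{1 + 434} \left(-18\right) = \sqrt{435} \left(-18\right) = - 18 \sqrt{435}$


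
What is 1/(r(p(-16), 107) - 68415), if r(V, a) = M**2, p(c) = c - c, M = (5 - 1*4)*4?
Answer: -1/68399 ≈ -1.4620e-5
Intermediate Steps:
M = 4 (M = (5 - 4)*4 = 1*4 = 4)
p(c) = 0
r(V, a) = 16 (r(V, a) = 4**2 = 16)
1/(r(p(-16), 107) - 68415) = 1/(16 - 68415) = 1/(-68399) = -1/68399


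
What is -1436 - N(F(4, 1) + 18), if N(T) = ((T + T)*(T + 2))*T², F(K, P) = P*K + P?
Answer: -609786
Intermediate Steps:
F(K, P) = P + K*P (F(K, P) = K*P + P = P + K*P)
N(T) = 2*T³*(2 + T) (N(T) = ((2*T)*(2 + T))*T² = (2*T*(2 + T))*T² = 2*T³*(2 + T))
-1436 - N(F(4, 1) + 18) = -1436 - 2*(1*(1 + 4) + 18)³*(2 + (1*(1 + 4) + 18)) = -1436 - 2*(1*5 + 18)³*(2 + (1*5 + 18)) = -1436 - 2*(5 + 18)³*(2 + (5 + 18)) = -1436 - 2*23³*(2 + 23) = -1436 - 2*12167*25 = -1436 - 1*608350 = -1436 - 608350 = -609786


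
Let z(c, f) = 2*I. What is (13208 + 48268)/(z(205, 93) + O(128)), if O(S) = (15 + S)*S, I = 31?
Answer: 10246/3061 ≈ 3.3473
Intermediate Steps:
z(c, f) = 62 (z(c, f) = 2*31 = 62)
O(S) = S*(15 + S)
(13208 + 48268)/(z(205, 93) + O(128)) = (13208 + 48268)/(62 + 128*(15 + 128)) = 61476/(62 + 128*143) = 61476/(62 + 18304) = 61476/18366 = 61476*(1/18366) = 10246/3061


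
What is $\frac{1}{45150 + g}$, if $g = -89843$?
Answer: $- \frac{1}{44693} \approx -2.2375 \cdot 10^{-5}$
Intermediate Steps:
$\frac{1}{45150 + g} = \frac{1}{45150 - 89843} = \frac{1}{-44693} = - \frac{1}{44693}$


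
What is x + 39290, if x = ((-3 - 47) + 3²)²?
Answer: 40971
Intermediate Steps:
x = 1681 (x = (-50 + 9)² = (-41)² = 1681)
x + 39290 = 1681 + 39290 = 40971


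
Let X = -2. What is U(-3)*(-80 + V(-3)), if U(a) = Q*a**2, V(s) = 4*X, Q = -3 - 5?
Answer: 6336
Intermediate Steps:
Q = -8
V(s) = -8 (V(s) = 4*(-2) = -8)
U(a) = -8*a**2
U(-3)*(-80 + V(-3)) = (-8*(-3)**2)*(-80 - 8) = -8*9*(-88) = -72*(-88) = 6336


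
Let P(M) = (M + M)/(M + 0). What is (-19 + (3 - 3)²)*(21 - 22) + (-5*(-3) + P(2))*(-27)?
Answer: -440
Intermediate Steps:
P(M) = 2 (P(M) = (2*M)/M = 2)
(-19 + (3 - 3)²)*(21 - 22) + (-5*(-3) + P(2))*(-27) = (-19 + (3 - 3)²)*(21 - 22) + (-5*(-3) + 2)*(-27) = (-19 + 0²)*(-1) + (15 + 2)*(-27) = (-19 + 0)*(-1) + 17*(-27) = -19*(-1) - 459 = 19 - 459 = -440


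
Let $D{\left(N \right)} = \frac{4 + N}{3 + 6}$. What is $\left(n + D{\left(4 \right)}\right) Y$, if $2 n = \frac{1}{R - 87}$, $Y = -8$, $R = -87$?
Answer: $- \frac{1850}{261} \approx -7.0881$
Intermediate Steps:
$D{\left(N \right)} = \frac{4}{9} + \frac{N}{9}$ ($D{\left(N \right)} = \frac{4 + N}{9} = \left(4 + N\right) \frac{1}{9} = \frac{4}{9} + \frac{N}{9}$)
$n = - \frac{1}{348}$ ($n = \frac{1}{2 \left(-87 - 87\right)} = \frac{1}{2 \left(-174\right)} = \frac{1}{2} \left(- \frac{1}{174}\right) = - \frac{1}{348} \approx -0.0028736$)
$\left(n + D{\left(4 \right)}\right) Y = \left(- \frac{1}{348} + \left(\frac{4}{9} + \frac{1}{9} \cdot 4\right)\right) \left(-8\right) = \left(- \frac{1}{348} + \left(\frac{4}{9} + \frac{4}{9}\right)\right) \left(-8\right) = \left(- \frac{1}{348} + \frac{8}{9}\right) \left(-8\right) = \frac{925}{1044} \left(-8\right) = - \frac{1850}{261}$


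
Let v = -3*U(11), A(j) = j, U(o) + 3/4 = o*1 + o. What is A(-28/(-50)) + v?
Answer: -6319/100 ≈ -63.190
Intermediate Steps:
U(o) = -3/4 + 2*o (U(o) = -3/4 + (o*1 + o) = -3/4 + (o + o) = -3/4 + 2*o)
v = -255/4 (v = -3*(-3/4 + 2*11) = -3*(-3/4 + 22) = -3*85/4 = -255/4 ≈ -63.750)
A(-28/(-50)) + v = -28/(-50) - 255/4 = -28*(-1/50) - 255/4 = 14/25 - 255/4 = -6319/100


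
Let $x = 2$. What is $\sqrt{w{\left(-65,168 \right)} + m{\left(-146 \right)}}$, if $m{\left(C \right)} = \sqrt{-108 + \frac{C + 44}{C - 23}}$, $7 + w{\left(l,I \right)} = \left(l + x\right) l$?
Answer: $\frac{\sqrt{690872 + 715 i \sqrt{6}}}{13} \approx 63.938 + 0.081042 i$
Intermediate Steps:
$w{\left(l,I \right)} = -7 + l \left(2 + l\right)$ ($w{\left(l,I \right)} = -7 + \left(l + 2\right) l = -7 + \left(2 + l\right) l = -7 + l \left(2 + l\right)$)
$m{\left(C \right)} = \sqrt{-108 + \frac{44 + C}{-23 + C}}$
$\sqrt{w{\left(-65,168 \right)} + m{\left(-146 \right)}} = \sqrt{\left(-7 + \left(-65\right)^{2} + 2 \left(-65\right)\right) + \sqrt{\frac{2528 - -15622}{-23 - 146}}} = \sqrt{\left(-7 + 4225 - 130\right) + \sqrt{\frac{2528 + 15622}{-169}}} = \sqrt{4088 + \sqrt{\left(- \frac{1}{169}\right) 18150}} = \sqrt{4088 + \sqrt{- \frac{18150}{169}}} = \sqrt{4088 + \frac{55 i \sqrt{6}}{13}}$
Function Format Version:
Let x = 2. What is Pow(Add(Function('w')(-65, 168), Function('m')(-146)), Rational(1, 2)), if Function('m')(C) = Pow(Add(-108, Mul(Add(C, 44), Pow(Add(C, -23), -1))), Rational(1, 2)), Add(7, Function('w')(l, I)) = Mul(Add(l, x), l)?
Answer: Mul(Rational(1, 13), Pow(Add(690872, Mul(715, I, Pow(6, Rational(1, 2)))), Rational(1, 2))) ≈ Add(63.938, Mul(0.081042, I))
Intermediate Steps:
Function('w')(l, I) = Add(-7, Mul(l, Add(2, l))) (Function('w')(l, I) = Add(-7, Mul(Add(l, 2), l)) = Add(-7, Mul(Add(2, l), l)) = Add(-7, Mul(l, Add(2, l))))
Function('m')(C) = Pow(Add(-108, Mul(Pow(Add(-23, C), -1), Add(44, C))), Rational(1, 2)) (Function('m')(C) = Pow(Add(-108, Mul(Add(44, C), Pow(Add(-23, C), -1))), Rational(1, 2)) = Pow(Add(-108, Mul(Pow(Add(-23, C), -1), Add(44, C))), Rational(1, 2)))
Pow(Add(Function('w')(-65, 168), Function('m')(-146)), Rational(1, 2)) = Pow(Add(Add(-7, Pow(-65, 2), Mul(2, -65)), Pow(Mul(Pow(Add(-23, -146), -1), Add(2528, Mul(-107, -146))), Rational(1, 2))), Rational(1, 2)) = Pow(Add(Add(-7, 4225, -130), Pow(Mul(Pow(-169, -1), Add(2528, 15622)), Rational(1, 2))), Rational(1, 2)) = Pow(Add(4088, Pow(Mul(Rational(-1, 169), 18150), Rational(1, 2))), Rational(1, 2)) = Pow(Add(4088, Pow(Rational(-18150, 169), Rational(1, 2))), Rational(1, 2)) = Pow(Add(4088, Mul(Rational(55, 13), I, Pow(6, Rational(1, 2)))), Rational(1, 2))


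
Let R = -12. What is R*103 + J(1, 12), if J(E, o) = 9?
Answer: -1227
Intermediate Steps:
R*103 + J(1, 12) = -12*103 + 9 = -1236 + 9 = -1227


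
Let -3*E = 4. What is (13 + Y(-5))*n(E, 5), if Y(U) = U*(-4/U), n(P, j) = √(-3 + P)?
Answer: 3*I*√39 ≈ 18.735*I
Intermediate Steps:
E = -4/3 (E = -⅓*4 = -4/3 ≈ -1.3333)
Y(U) = -4
(13 + Y(-5))*n(E, 5) = (13 - 4)*√(-3 - 4/3) = 9*√(-13/3) = 9*(I*√39/3) = 3*I*√39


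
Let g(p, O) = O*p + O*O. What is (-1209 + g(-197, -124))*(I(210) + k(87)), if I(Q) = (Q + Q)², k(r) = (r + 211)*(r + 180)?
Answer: 9879007770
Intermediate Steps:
k(r) = (180 + r)*(211 + r) (k(r) = (211 + r)*(180 + r) = (180 + r)*(211 + r))
I(Q) = 4*Q² (I(Q) = (2*Q)² = 4*Q²)
g(p, O) = O² + O*p (g(p, O) = O*p + O² = O² + O*p)
(-1209 + g(-197, -124))*(I(210) + k(87)) = (-1209 - 124*(-124 - 197))*(4*210² + (37980 + 87² + 391*87)) = (-1209 - 124*(-321))*(4*44100 + (37980 + 7569 + 34017)) = (-1209 + 39804)*(176400 + 79566) = 38595*255966 = 9879007770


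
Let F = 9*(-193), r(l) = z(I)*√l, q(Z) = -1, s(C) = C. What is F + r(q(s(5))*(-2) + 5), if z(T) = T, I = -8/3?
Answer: -1737 - 8*√7/3 ≈ -1744.1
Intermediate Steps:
I = -8/3 (I = -8*⅓ = -8/3 ≈ -2.6667)
r(l) = -8*√l/3
F = -1737
F + r(q(s(5))*(-2) + 5) = -1737 - 8*√(-1*(-2) + 5)/3 = -1737 - 8*√(2 + 5)/3 = -1737 - 8*√7/3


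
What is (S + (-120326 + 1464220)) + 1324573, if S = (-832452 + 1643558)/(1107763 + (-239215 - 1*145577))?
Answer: 1929225066563/722971 ≈ 2.6685e+6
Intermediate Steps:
S = 811106/722971 (S = 811106/(1107763 + (-239215 - 145577)) = 811106/(1107763 - 384792) = 811106/722971 ≈ 1.1219)
(S + (-120326 + 1464220)) + 1324573 = (811106/722971 + (-120326 + 1464220)) + 1324573 = (811106/722971 + 1343894) + 1324573 = 971597200180/722971 + 1324573 = 1929225066563/722971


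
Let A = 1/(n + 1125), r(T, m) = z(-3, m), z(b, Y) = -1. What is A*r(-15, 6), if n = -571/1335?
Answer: -1335/1501304 ≈ -0.00088923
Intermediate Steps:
n = -571/1335 (n = -571*1/1335 = -571/1335 ≈ -0.42772)
r(T, m) = -1
A = 1335/1501304 (A = 1/(-571/1335 + 1125) = 1/(1501304/1335) = 1335/1501304 ≈ 0.00088923)
A*r(-15, 6) = (1335/1501304)*(-1) = -1335/1501304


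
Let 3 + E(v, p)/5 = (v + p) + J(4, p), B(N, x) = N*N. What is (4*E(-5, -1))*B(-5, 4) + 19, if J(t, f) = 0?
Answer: -4481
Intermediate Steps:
B(N, x) = N²
E(v, p) = -15 + 5*p + 5*v (E(v, p) = -15 + 5*((v + p) + 0) = -15 + 5*((p + v) + 0) = -15 + 5*(p + v) = -15 + (5*p + 5*v) = -15 + 5*p + 5*v)
(4*E(-5, -1))*B(-5, 4) + 19 = (4*(-15 + 5*(-1) + 5*(-5)))*(-5)² + 19 = (4*(-15 - 5 - 25))*25 + 19 = (4*(-45))*25 + 19 = -180*25 + 19 = -4500 + 19 = -4481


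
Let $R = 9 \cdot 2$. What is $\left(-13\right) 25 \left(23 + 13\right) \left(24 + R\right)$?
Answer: $-491400$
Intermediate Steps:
$R = 18$
$\left(-13\right) 25 \left(23 + 13\right) \left(24 + R\right) = \left(-13\right) 25 \left(23 + 13\right) \left(24 + 18\right) = - 325 \cdot 36 \cdot 42 = \left(-325\right) 1512 = -491400$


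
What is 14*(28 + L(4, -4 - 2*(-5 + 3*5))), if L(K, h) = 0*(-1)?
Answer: 392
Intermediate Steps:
L(K, h) = 0
14*(28 + L(4, -4 - 2*(-5 + 3*5))) = 14*(28 + 0) = 14*28 = 392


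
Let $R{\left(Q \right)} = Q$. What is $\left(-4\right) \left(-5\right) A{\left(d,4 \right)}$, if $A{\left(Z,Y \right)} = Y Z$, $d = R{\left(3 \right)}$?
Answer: $240$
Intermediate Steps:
$d = 3$
$\left(-4\right) \left(-5\right) A{\left(d,4 \right)} = \left(-4\right) \left(-5\right) 4 \cdot 3 = 20 \cdot 12 = 240$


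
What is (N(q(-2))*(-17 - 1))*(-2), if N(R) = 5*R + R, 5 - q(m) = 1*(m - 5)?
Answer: 2592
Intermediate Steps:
q(m) = 10 - m (q(m) = 5 - (m - 5) = 5 - (-5 + m) = 5 + (5 - m) = 10 - m)
N(R) = 6*R
(N(q(-2))*(-17 - 1))*(-2) = ((6*(10 - 1*(-2)))*(-17 - 1))*(-2) = ((6*(10 + 2))*(-18))*(-2) = ((6*12)*(-18))*(-2) = (72*(-18))*(-2) = -1296*(-2) = 2592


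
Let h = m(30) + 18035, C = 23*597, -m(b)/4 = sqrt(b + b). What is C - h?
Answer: -4304 + 8*sqrt(15) ≈ -4273.0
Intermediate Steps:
m(b) = -4*sqrt(2)*sqrt(b) (m(b) = -4*sqrt(b + b) = -4*sqrt(2)*sqrt(b))
C = 13731
h = 18035 - 8*sqrt(15) (h = -4*sqrt(2)*sqrt(30) + 18035 = -8*sqrt(15) + 18035 = 18035 - 8*sqrt(15) ≈ 18004.)
C - h = 13731 - (18035 - 8*sqrt(15)) = 13731 + (-18035 + 8*sqrt(15)) = -4304 + 8*sqrt(15)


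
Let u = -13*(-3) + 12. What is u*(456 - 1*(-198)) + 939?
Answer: 34293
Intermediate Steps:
u = 51 (u = 39 + 12 = 51)
u*(456 - 1*(-198)) + 939 = 51*(456 - 1*(-198)) + 939 = 51*(456 + 198) + 939 = 51*654 + 939 = 33354 + 939 = 34293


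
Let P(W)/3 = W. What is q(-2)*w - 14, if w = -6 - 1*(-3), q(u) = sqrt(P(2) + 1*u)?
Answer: -20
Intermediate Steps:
P(W) = 3*W
q(u) = sqrt(6 + u) (q(u) = sqrt(3*2 + 1*u) = sqrt(6 + u))
w = -3 (w = -6 + 3 = -3)
q(-2)*w - 14 = sqrt(6 - 2)*(-3) - 14 = sqrt(4)*(-3) - 14 = 2*(-3) - 14 = -6 - 14 = -20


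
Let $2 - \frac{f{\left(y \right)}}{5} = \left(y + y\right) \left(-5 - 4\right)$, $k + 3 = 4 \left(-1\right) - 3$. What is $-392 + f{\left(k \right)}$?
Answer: $-1282$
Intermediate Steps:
$k = -10$ ($k = -3 + \left(4 \left(-1\right) - 3\right) = -3 - 7 = -10$)
$f{\left(y \right)} = 10 + 90 y$ ($f{\left(y \right)} = 10 - 5 \left(y + y\right) \left(-5 - 4\right) = 10 - 5 \cdot 2 y \left(-9\right) = 10 - 5 \left(- 18 y\right) = 10 + 90 y$)
$-392 + f{\left(k \right)} = -392 + \left(10 + 90 \left(-10\right)\right) = -392 + \left(10 - 900\right) = -392 - 890 = -1282$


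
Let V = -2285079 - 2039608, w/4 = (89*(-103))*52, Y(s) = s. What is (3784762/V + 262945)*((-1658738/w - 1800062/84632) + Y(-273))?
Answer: -3364979973963654669049971/43617409493537464 ≈ -7.7148e+7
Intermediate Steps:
w = -1906736 (w = 4*((89*(-103))*52) = 4*(-9167*52) = 4*(-476684) = -1906736)
V = -4324687
(3784762/V + 262945)*((-1658738/w - 1800062/84632) + Y(-273)) = (3784762/(-4324687) + 262945)*((-1658738/(-1906736) - 1800062/84632) - 273) = (3784762*(-1/4324687) + 262945)*((-1658738*(-1/1906736) - 1800062*1/84632) - 273) = (-3784762/4324687 + 262945)*((829369/953368 - 900031/42316) - 273) = 1137151038453*(-205741293951/10085680072 - 273)/4324687 = (1137151038453/4324687)*(-2959131953607/10085680072) = -3364979973963654669049971/43617409493537464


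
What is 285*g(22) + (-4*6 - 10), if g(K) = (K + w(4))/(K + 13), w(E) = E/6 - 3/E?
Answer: 4045/28 ≈ 144.46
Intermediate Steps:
w(E) = -3/E + E/6 (w(E) = E*(⅙) - 3/E = E/6 - 3/E = -3/E + E/6)
g(K) = (-1/12 + K)/(13 + K) (g(K) = (K + (-3/4 + (⅙)*4))/(K + 13) = (K + (-3*¼ + ⅔))/(13 + K) = (K + (-¾ + ⅔))/(13 + K) = (K - 1/12)/(13 + K) = (-1/12 + K)/(13 + K))
285*g(22) + (-4*6 - 10) = 285*((-1/12 + 22)/(13 + 22)) + (-4*6 - 10) = 285*((263/12)/35) + (-24 - 10) = 285*((1/35)*(263/12)) - 34 = 285*(263/420) - 34 = 4997/28 - 34 = 4045/28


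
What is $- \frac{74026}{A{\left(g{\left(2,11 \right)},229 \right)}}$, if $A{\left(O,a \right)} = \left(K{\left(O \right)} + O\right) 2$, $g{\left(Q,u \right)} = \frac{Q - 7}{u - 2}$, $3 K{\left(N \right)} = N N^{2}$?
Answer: $\frac{80947431}{1340} \approx 60409.0$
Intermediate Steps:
$K{\left(N \right)} = \frac{N^{3}}{3}$ ($K{\left(N \right)} = \frac{N N^{2}}{3} = \frac{N^{3}}{3}$)
$g{\left(Q,u \right)} = \frac{-7 + Q}{-2 + u}$
$A{\left(O,a \right)} = 2 O + \frac{2 O^{3}}{3}$ ($A{\left(O,a \right)} = \left(\frac{O^{3}}{3} + O\right) 2 = \left(O + \frac{O^{3}}{3}\right) 2 = 2 O + \frac{2 O^{3}}{3}$)
$- \frac{74026}{A{\left(g{\left(2,11 \right)},229 \right)}} = - \frac{74026}{\frac{2}{3} \frac{-7 + 2}{-2 + 11} \left(3 + \left(\frac{-7 + 2}{-2 + 11}\right)^{2}\right)} = - \frac{74026}{\frac{2}{3} \cdot \frac{1}{9} \left(-5\right) \left(3 + \left(\frac{1}{9} \left(-5\right)\right)^{2}\right)} = - \frac{74026}{\frac{2}{3} \left(- \frac{5}{9}\right) \left(3 + \left(- \frac{5}{9}\right)^{2}\right)} = - \frac{74026}{\frac{2}{3} \left(- \frac{5}{9}\right) \left(3 + \frac{25}{81}\right)} = - \frac{74026}{\frac{2}{3} \left(- \frac{5}{9}\right) \frac{268}{81}} = - \frac{74026}{- \frac{2680}{2187}} = \left(-74026\right) \left(- \frac{2187}{2680}\right) = \frac{80947431}{1340}$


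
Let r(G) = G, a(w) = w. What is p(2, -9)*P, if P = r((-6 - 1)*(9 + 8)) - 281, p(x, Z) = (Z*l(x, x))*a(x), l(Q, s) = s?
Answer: 14400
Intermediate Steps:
p(x, Z) = Z*x² (p(x, Z) = (Z*x)*x = Z*x²)
P = -400 (P = (-6 - 1)*(9 + 8) - 281 = -7*17 - 281 = -119 - 281 = -400)
p(2, -9)*P = -9*2²*(-400) = -9*4*(-400) = -36*(-400) = 14400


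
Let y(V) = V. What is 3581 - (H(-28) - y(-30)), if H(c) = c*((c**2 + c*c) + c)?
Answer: 46671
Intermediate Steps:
H(c) = c*(c + 2*c**2) (H(c) = c*((c**2 + c**2) + c) = c*(2*c**2 + c) = c*(c + 2*c**2))
3581 - (H(-28) - y(-30)) = 3581 - ((-28)**2*(1 + 2*(-28)) - 1*(-30)) = 3581 - (784*(1 - 56) + 30) = 3581 - (784*(-55) + 30) = 3581 - (-43120 + 30) = 3581 - 1*(-43090) = 3581 + 43090 = 46671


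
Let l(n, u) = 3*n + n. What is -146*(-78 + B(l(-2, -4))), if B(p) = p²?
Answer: 2044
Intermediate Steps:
l(n, u) = 4*n
-146*(-78 + B(l(-2, -4))) = -146*(-78 + (4*(-2))²) = -146*(-78 + (-8)²) = -146*(-78 + 64) = -146*(-14) = 2044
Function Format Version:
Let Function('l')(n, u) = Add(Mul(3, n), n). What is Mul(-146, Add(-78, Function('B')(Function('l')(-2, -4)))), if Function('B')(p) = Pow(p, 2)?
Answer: 2044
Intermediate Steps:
Function('l')(n, u) = Mul(4, n)
Mul(-146, Add(-78, Function('B')(Function('l')(-2, -4)))) = Mul(-146, Add(-78, Pow(Mul(4, -2), 2))) = Mul(-146, Add(-78, Pow(-8, 2))) = Mul(-146, Add(-78, 64)) = Mul(-146, -14) = 2044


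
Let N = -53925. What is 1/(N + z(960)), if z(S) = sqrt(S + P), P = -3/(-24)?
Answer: -431400/23263237319 - 2*sqrt(15362)/23263237319 ≈ -1.8555e-5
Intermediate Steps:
P = 1/8 (P = -3*(-1/24) = 1/8 ≈ 0.12500)
z(S) = sqrt(1/8 + S) (z(S) = sqrt(S + 1/8) = sqrt(1/8 + S))
1/(N + z(960)) = 1/(-53925 + sqrt(2 + 16*960)/4) = 1/(-53925 + sqrt(2 + 15360)/4) = 1/(-53925 + sqrt(15362)/4)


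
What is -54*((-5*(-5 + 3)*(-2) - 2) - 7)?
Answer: 1566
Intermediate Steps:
-54*((-5*(-5 + 3)*(-2) - 2) - 7) = -54*((-(-10)*(-2) - 2) - 7) = -54*((-5*4 - 2) - 7) = -54*((-20 - 2) - 7) = -54*(-22 - 7) = -54*(-29) = 1566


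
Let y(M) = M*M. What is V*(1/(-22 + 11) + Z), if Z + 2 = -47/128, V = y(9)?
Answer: -280341/1408 ≈ -199.11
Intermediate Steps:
y(M) = M²
V = 81 (V = 9² = 81)
Z = -303/128 (Z = -2 - 47/128 = -303/128 ≈ -2.3672)
V*(1/(-22 + 11) + Z) = 81*(1/(-22 + 11) - 303/128) = 81*(1/(-11) - 303/128) = 81*(-1/11 - 303/128) = 81*(-3461/1408) = -280341/1408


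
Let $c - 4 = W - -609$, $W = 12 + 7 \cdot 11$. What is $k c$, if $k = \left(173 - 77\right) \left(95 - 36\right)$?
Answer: $3976128$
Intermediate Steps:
$W = 89$ ($W = 12 + 77 = 89$)
$c = 702$ ($c = 4 + \left(89 - -609\right) = 4 + \left(89 + 609\right) = 4 + 698 = 702$)
$k = 5664$ ($k = 96 \cdot 59 = 5664$)
$k c = 5664 \cdot 702 = 3976128$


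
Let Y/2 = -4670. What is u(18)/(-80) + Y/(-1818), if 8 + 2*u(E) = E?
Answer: 73811/14544 ≈ 5.0750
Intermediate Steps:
Y = -9340 (Y = 2*(-4670) = -9340)
u(E) = -4 + E/2
u(18)/(-80) + Y/(-1818) = (-4 + (½)*18)/(-80) - 9340/(-1818) = (-4 + 9)*(-1/80) - 9340*(-1/1818) = 5*(-1/80) + 4670/909 = -1/16 + 4670/909 = 73811/14544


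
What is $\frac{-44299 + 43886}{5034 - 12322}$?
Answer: $\frac{413}{7288} \approx 0.056669$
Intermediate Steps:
$\frac{-44299 + 43886}{5034 - 12322} = - \frac{413}{-7288} = \left(-413\right) \left(- \frac{1}{7288}\right) = \frac{413}{7288}$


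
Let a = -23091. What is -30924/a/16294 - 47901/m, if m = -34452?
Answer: 1001309186389/720132459156 ≈ 1.3905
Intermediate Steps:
-30924/a/16294 - 47901/m = -30924/(-23091)/16294 - 47901/(-34452) = -30924*(-1/23091)*(1/16294) - 47901*(-1/34452) = (10308/7697)*(1/16294) + 15967/11484 = 5154/62707459 + 15967/11484 = 1001309186389/720132459156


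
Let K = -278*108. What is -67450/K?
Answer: 33725/15012 ≈ 2.2465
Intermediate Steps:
K = -30024
-67450/K = -67450/(-30024) = -67450*(-1/30024) = 33725/15012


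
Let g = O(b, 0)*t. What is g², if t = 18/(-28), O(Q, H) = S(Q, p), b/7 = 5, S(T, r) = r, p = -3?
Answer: 729/196 ≈ 3.7194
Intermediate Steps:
b = 35 (b = 7*5 = 35)
O(Q, H) = -3
t = -9/14 (t = 18*(-1/28) = -9/14 ≈ -0.64286)
g = 27/14 (g = -3*(-9/14) = 27/14 ≈ 1.9286)
g² = (27/14)² = 729/196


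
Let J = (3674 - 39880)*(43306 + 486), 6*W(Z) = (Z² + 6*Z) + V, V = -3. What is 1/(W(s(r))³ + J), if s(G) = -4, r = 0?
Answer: -216/342475162163 ≈ -6.3070e-10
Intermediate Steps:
W(Z) = -½ + Z + Z²/6 (W(Z) = ((Z² + 6*Z) - 3)/6 = (-3 + Z² + 6*Z)/6 = -½ + Z + Z²/6)
J = -1585533152 (J = -36206*43792 = -1585533152)
1/(W(s(r))³ + J) = 1/((-½ - 4 + (⅙)*(-4)²)³ - 1585533152) = 1/((-½ - 4 + (⅙)*16)³ - 1585533152) = 1/((-½ - 4 + 8/3)³ - 1585533152) = 1/((-11/6)³ - 1585533152) = 1/(-1331/216 - 1585533152) = 1/(-342475162163/216) = -216/342475162163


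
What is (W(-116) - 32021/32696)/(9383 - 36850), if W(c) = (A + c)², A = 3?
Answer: -417463203/898061032 ≈ -0.46485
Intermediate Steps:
W(c) = (3 + c)²
(W(-116) - 32021/32696)/(9383 - 36850) = ((3 - 116)² - 32021/32696)/(9383 - 36850) = ((-113)² - 32021*1/32696)/(-27467) = (12769 - 32021/32696)*(-1/27467) = (417463203/32696)*(-1/27467) = -417463203/898061032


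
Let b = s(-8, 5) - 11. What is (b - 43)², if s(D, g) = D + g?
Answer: 3249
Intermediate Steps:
b = -14 (b = (-8 + 5) - 11 = -3 - 11 = -14)
(b - 43)² = (-14 - 43)² = (-57)² = 3249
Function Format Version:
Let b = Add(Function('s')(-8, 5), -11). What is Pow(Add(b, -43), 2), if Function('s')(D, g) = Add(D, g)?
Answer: 3249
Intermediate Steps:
b = -14 (b = Add(Add(-8, 5), -11) = Add(-3, -11) = -14)
Pow(Add(b, -43), 2) = Pow(Add(-14, -43), 2) = Pow(-57, 2) = 3249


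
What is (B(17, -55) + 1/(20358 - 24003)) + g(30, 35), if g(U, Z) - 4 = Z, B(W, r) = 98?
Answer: 499364/3645 ≈ 137.00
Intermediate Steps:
g(U, Z) = 4 + Z
(B(17, -55) + 1/(20358 - 24003)) + g(30, 35) = (98 + 1/(20358 - 24003)) + (4 + 35) = (98 + 1/(-3645)) + 39 = (98 - 1/3645) + 39 = 357209/3645 + 39 = 499364/3645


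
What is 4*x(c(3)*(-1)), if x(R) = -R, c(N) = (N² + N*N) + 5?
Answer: 92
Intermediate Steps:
c(N) = 5 + 2*N² (c(N) = (N² + N²) + 5 = 2*N² + 5 = 5 + 2*N²)
4*x(c(3)*(-1)) = 4*(-(5 + 2*3²)*(-1)) = 4*(-(5 + 2*9)*(-1)) = 4*(-(5 + 18)*(-1)) = 4*(-23*(-1)) = 4*(-1*(-23)) = 4*23 = 92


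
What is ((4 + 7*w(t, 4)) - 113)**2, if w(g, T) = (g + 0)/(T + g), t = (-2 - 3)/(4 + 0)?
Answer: 1522756/121 ≈ 12585.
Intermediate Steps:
t = -5/4 ≈ -1.2500
w(g, T) = g/(T + g)
((4 + 7*w(t, 4)) - 113)**2 = ((4 + 7*(-5/(4*(4 - 5/4)))) - 113)**2 = ((4 + 7*(-5/(4*11/4))) - 113)**2 = ((4 + 7*(-5/4*4/11)) - 113)**2 = ((4 + 7*(-5/11)) - 113)**2 = ((4 - 35/11) - 113)**2 = (9/11 - 113)**2 = (-1234/11)**2 = 1522756/121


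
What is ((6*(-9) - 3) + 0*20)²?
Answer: 3249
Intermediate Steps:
((6*(-9) - 3) + 0*20)² = ((-54 - 3) + 0)² = (-57 + 0)² = (-57)² = 3249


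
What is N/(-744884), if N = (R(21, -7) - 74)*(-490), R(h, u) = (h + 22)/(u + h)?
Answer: -4965/106412 ≈ -0.046658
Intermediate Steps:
R(h, u) = (22 + h)/(h + u)
N = 34755 (N = ((22 + 21)/(21 - 7) - 74)*(-490) = (43/14 - 74)*(-490) = -993/14*(-490) = 34755)
N/(-744884) = 34755/(-744884) = 34755*(-1/744884) = -4965/106412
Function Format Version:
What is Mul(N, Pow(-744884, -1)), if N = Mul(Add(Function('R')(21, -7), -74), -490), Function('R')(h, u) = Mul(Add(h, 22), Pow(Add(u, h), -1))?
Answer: Rational(-4965, 106412) ≈ -0.046658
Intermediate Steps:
Function('R')(h, u) = Mul(Pow(Add(h, u), -1), Add(22, h)) (Function('R')(h, u) = Mul(Add(22, h), Pow(Add(h, u), -1)) = Mul(Pow(Add(h, u), -1), Add(22, h)))
N = 34755 (N = Mul(Add(Mul(Pow(Add(21, -7), -1), Add(22, 21)), -74), -490) = Mul(Add(Mul(Pow(14, -1), 43), -74), -490) = Mul(Add(Mul(Rational(1, 14), 43), -74), -490) = Mul(Add(Rational(43, 14), -74), -490) = Mul(Rational(-993, 14), -490) = 34755)
Mul(N, Pow(-744884, -1)) = Mul(34755, Pow(-744884, -1)) = Mul(34755, Rational(-1, 744884)) = Rational(-4965, 106412)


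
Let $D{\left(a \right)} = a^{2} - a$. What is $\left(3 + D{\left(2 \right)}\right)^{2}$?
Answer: $25$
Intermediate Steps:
$\left(3 + D{\left(2 \right)}\right)^{2} = \left(3 + 2 \left(-1 + 2\right)\right)^{2} = \left(3 + 2 \cdot 1\right)^{2} = \left(3 + 2\right)^{2} = 5^{2} = 25$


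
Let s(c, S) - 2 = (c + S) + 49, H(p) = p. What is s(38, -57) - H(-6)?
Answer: 38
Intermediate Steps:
s(c, S) = 51 + S + c (s(c, S) = 2 + ((c + S) + 49) = 2 + ((S + c) + 49) = 2 + (49 + S + c) = 51 + S + c)
s(38, -57) - H(-6) = (51 - 57 + 38) - 1*(-6) = 32 + 6 = 38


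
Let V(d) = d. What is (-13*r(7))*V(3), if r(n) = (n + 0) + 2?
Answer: -351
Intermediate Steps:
r(n) = 2 + n (r(n) = n + 2 = 2 + n)
(-13*r(7))*V(3) = -13*(2 + 7)*3 = -13*9*3 = -117*3 = -351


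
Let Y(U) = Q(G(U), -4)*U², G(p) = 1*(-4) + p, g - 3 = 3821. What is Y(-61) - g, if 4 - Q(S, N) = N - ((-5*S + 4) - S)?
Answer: 1492018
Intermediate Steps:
g = 3824 (g = 3 + 3821 = 3824)
G(p) = -4 + p
Q(S, N) = 8 - N - 6*S (Q(S, N) = 4 - (N - ((-5*S + 4) - S)) = 4 - (N - ((4 - 5*S) - S)) = 4 - (N - (4 - 6*S)) = 4 - (N + (-4 + 6*S)) = 4 - (-4 + N + 6*S) = 4 + (4 - N - 6*S) = 8 - N - 6*S)
Y(U) = U²*(36 - 6*U) (Y(U) = (8 - 1*(-4) - 6*(-4 + U))*U² = (8 + 4 + (24 - 6*U))*U² = (36 - 6*U)*U² = U²*(36 - 6*U))
Y(-61) - g = 6*(-61)²*(6 - 1*(-61)) - 1*3824 = 6*3721*(6 + 61) - 3824 = 6*3721*67 - 3824 = 1495842 - 3824 = 1492018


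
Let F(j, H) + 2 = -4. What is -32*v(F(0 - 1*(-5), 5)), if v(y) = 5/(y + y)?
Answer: 40/3 ≈ 13.333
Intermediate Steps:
F(j, H) = -6 (F(j, H) = -2 - 4 = -6)
v(y) = 5/(2*y)
-32*v(F(0 - 1*(-5), 5)) = -80/(-6) = -80*(-1)/6 = -32*(-5/12) = 40/3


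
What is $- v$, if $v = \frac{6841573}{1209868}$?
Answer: $- \frac{6841573}{1209868} \approx -5.6548$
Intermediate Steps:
$v = \frac{6841573}{1209868}$ ($v = 6841573 \cdot \frac{1}{1209868} = \frac{6841573}{1209868} \approx 5.6548$)
$- v = \left(-1\right) \frac{6841573}{1209868} = - \frac{6841573}{1209868}$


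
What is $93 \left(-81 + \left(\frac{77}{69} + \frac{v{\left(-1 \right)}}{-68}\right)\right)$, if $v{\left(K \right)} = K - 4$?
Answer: $- \frac{11608601}{1564} \approx -7422.4$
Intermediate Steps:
$v{\left(K \right)} = -4 + K$
$93 \left(-81 + \left(\frac{77}{69} + \frac{v{\left(-1 \right)}}{-68}\right)\right) = 93 \left(-81 + \left(\frac{77}{69} + \frac{-4 - 1}{-68}\right)\right) = 93 \left(-81 + \left(77 \cdot \frac{1}{69} - - \frac{5}{68}\right)\right) = 93 \left(-81 + \left(\frac{77}{69} + \frac{5}{68}\right)\right) = 93 \left(-81 + \frac{5581}{4692}\right) = 93 \left(- \frac{374471}{4692}\right) = - \frac{11608601}{1564}$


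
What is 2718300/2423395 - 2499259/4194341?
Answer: 82227467323/156377615503 ≈ 0.52583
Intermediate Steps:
2718300/2423395 - 2499259/4194341 = 2718300*(1/2423395) - 2499259*1/4194341 = 41820/37283 - 2499259/4194341 = 82227467323/156377615503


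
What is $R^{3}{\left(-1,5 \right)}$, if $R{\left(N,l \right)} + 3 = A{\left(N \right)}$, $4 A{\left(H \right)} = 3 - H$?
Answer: $-8$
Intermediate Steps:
$A{\left(H \right)} = \frac{3}{4} - \frac{H}{4}$ ($A{\left(H \right)} = \frac{3 - H}{4} = \frac{3}{4} - \frac{H}{4}$)
$R{\left(N,l \right)} = - \frac{9}{4} - \frac{N}{4}$ ($R{\left(N,l \right)} = -3 - \left(- \frac{3}{4} + \frac{N}{4}\right) = - \frac{9}{4} - \frac{N}{4}$)
$R^{3}{\left(-1,5 \right)} = \left(- \frac{9}{4} - - \frac{1}{4}\right)^{3} = \left(- \frac{9}{4} + \frac{1}{4}\right)^{3} = \left(-2\right)^{3} = -8$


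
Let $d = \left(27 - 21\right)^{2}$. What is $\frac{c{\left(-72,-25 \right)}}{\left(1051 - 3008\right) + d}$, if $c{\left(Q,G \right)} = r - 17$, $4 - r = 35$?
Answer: $\frac{48}{1921} \approx 0.024987$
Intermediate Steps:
$r = -31$ ($r = 4 - 35 = -31$)
$c{\left(Q,G \right)} = -48$ ($c{\left(Q,G \right)} = -31 - 17 = -48$)
$d = 36$ ($d = 6^{2} = 36$)
$\frac{c{\left(-72,-25 \right)}}{\left(1051 - 3008\right) + d} = - \frac{48}{\left(1051 - 3008\right) + 36} = - \frac{48}{-1957 + 36} = - \frac{48}{-1921} = \left(-48\right) \left(- \frac{1}{1921}\right) = \frac{48}{1921}$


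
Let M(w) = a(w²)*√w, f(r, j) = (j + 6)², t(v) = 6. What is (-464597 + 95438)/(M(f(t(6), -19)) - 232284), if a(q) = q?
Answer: -369159/139009 ≈ -2.6556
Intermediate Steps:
f(r, j) = (6 + j)²
M(w) = w^(5/2) (M(w) = w²*√w = w^(5/2))
(-464597 + 95438)/(M(f(t(6), -19)) - 232284) = (-464597 + 95438)/(((6 - 19)²)^(5/2) - 232284) = -369159/(((-13)²)^(5/2) - 232284) = -369159/(169^(5/2) - 232284) = -369159/(371293 - 232284) = -369159/139009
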